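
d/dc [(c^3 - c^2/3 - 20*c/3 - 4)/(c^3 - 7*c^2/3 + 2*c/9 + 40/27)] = 18*(-9*c^2 + 74*c - 91)/(81*c^4 - 486*c^3 + 1089*c^2 - 1080*c + 400)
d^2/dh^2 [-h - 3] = 0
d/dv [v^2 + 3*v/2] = 2*v + 3/2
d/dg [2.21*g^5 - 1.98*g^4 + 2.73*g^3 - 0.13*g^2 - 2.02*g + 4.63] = 11.05*g^4 - 7.92*g^3 + 8.19*g^2 - 0.26*g - 2.02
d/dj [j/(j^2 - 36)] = (-j^2 - 36)/(j^4 - 72*j^2 + 1296)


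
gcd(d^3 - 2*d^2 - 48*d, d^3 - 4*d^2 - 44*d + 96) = d^2 - 2*d - 48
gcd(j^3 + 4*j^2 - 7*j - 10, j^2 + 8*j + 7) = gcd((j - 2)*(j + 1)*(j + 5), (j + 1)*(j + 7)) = j + 1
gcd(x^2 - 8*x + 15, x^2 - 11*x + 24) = x - 3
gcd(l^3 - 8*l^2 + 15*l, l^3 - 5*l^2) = l^2 - 5*l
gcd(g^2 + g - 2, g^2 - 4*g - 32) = 1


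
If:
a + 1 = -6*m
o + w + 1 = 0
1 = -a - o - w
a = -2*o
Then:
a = 0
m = -1/6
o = 0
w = -1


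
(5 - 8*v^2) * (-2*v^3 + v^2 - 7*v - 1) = 16*v^5 - 8*v^4 + 46*v^3 + 13*v^2 - 35*v - 5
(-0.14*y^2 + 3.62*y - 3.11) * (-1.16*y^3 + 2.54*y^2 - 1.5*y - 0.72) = 0.1624*y^5 - 4.5548*y^4 + 13.0124*y^3 - 13.2286*y^2 + 2.0586*y + 2.2392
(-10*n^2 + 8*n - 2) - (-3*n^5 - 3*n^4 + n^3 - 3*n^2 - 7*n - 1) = 3*n^5 + 3*n^4 - n^3 - 7*n^2 + 15*n - 1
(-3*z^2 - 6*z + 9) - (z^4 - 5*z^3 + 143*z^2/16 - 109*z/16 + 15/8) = -z^4 + 5*z^3 - 191*z^2/16 + 13*z/16 + 57/8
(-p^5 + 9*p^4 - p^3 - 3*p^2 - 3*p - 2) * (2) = -2*p^5 + 18*p^4 - 2*p^3 - 6*p^2 - 6*p - 4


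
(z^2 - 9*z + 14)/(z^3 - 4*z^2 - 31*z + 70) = 1/(z + 5)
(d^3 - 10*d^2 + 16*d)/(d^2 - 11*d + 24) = d*(d - 2)/(d - 3)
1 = 1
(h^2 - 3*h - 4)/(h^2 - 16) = (h + 1)/(h + 4)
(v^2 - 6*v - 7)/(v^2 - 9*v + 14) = (v + 1)/(v - 2)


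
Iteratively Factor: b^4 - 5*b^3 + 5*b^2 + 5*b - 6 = (b + 1)*(b^3 - 6*b^2 + 11*b - 6) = (b - 3)*(b + 1)*(b^2 - 3*b + 2) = (b - 3)*(b - 1)*(b + 1)*(b - 2)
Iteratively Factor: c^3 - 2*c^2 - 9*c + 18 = (c + 3)*(c^2 - 5*c + 6) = (c - 3)*(c + 3)*(c - 2)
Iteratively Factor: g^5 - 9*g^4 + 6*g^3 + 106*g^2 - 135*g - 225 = (g - 3)*(g^4 - 6*g^3 - 12*g^2 + 70*g + 75) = (g - 3)*(g + 1)*(g^3 - 7*g^2 - 5*g + 75) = (g - 3)*(g + 1)*(g + 3)*(g^2 - 10*g + 25) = (g - 5)*(g - 3)*(g + 1)*(g + 3)*(g - 5)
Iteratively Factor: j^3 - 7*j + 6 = (j - 2)*(j^2 + 2*j - 3) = (j - 2)*(j + 3)*(j - 1)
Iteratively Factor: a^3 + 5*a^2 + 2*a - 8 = (a - 1)*(a^2 + 6*a + 8) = (a - 1)*(a + 2)*(a + 4)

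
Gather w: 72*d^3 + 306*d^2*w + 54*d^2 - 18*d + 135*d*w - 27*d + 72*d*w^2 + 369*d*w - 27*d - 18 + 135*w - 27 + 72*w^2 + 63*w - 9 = 72*d^3 + 54*d^2 - 72*d + w^2*(72*d + 72) + w*(306*d^2 + 504*d + 198) - 54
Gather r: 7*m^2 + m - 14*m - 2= 7*m^2 - 13*m - 2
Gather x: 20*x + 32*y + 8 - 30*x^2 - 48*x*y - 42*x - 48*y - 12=-30*x^2 + x*(-48*y - 22) - 16*y - 4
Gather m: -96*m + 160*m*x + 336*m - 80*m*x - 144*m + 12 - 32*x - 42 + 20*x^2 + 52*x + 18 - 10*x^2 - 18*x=m*(80*x + 96) + 10*x^2 + 2*x - 12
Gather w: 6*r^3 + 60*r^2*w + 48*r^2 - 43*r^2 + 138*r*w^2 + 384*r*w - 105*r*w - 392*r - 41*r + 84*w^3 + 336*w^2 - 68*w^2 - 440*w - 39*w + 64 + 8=6*r^3 + 5*r^2 - 433*r + 84*w^3 + w^2*(138*r + 268) + w*(60*r^2 + 279*r - 479) + 72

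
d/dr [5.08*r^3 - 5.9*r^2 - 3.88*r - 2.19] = 15.24*r^2 - 11.8*r - 3.88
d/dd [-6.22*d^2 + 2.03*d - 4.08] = 2.03 - 12.44*d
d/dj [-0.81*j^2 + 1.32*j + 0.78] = 1.32 - 1.62*j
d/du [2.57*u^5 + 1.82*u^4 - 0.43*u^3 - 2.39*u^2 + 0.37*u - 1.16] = 12.85*u^4 + 7.28*u^3 - 1.29*u^2 - 4.78*u + 0.37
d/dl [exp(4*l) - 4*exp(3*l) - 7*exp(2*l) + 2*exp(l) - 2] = (4*exp(3*l) - 12*exp(2*l) - 14*exp(l) + 2)*exp(l)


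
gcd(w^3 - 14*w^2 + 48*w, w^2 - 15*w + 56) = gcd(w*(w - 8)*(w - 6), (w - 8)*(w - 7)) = w - 8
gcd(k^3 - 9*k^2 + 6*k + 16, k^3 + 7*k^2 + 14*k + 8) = k + 1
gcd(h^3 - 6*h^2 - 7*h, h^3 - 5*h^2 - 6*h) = h^2 + h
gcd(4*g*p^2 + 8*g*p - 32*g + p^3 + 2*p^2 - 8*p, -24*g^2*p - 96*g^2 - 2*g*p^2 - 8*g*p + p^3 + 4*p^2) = 4*g*p + 16*g + p^2 + 4*p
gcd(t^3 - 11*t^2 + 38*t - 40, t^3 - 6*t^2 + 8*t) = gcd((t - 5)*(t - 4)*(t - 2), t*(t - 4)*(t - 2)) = t^2 - 6*t + 8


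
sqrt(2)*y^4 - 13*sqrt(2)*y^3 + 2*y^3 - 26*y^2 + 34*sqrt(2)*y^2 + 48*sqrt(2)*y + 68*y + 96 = (y - 8)*(y - 6)*(y + sqrt(2))*(sqrt(2)*y + sqrt(2))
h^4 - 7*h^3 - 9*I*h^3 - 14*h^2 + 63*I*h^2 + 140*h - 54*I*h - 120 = (h - 6)*(h - 1)*(h - 5*I)*(h - 4*I)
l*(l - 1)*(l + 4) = l^3 + 3*l^2 - 4*l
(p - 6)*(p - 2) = p^2 - 8*p + 12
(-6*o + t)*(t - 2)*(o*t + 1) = -6*o^2*t^2 + 12*o^2*t + o*t^3 - 2*o*t^2 - 6*o*t + 12*o + t^2 - 2*t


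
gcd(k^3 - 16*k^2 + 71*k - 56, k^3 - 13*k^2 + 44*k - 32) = k^2 - 9*k + 8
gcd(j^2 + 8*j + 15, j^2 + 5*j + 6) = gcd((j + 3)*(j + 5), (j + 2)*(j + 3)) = j + 3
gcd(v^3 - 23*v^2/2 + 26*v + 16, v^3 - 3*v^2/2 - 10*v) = v - 4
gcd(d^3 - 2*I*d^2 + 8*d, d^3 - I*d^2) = d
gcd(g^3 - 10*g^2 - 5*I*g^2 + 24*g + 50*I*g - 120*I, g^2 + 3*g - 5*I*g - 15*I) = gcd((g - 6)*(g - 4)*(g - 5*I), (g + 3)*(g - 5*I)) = g - 5*I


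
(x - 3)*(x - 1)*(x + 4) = x^3 - 13*x + 12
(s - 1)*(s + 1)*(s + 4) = s^3 + 4*s^2 - s - 4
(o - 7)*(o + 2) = o^2 - 5*o - 14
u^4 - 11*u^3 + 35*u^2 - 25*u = u*(u - 5)^2*(u - 1)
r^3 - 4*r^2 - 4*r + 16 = (r - 4)*(r - 2)*(r + 2)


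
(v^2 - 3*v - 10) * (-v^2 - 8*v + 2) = -v^4 - 5*v^3 + 36*v^2 + 74*v - 20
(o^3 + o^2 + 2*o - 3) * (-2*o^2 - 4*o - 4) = -2*o^5 - 6*o^4 - 12*o^3 - 6*o^2 + 4*o + 12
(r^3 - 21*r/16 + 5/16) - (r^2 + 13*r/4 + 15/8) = r^3 - r^2 - 73*r/16 - 25/16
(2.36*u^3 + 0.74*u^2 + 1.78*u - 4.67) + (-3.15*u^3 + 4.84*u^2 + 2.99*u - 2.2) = -0.79*u^3 + 5.58*u^2 + 4.77*u - 6.87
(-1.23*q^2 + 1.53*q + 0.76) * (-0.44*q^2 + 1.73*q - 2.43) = 0.5412*q^4 - 2.8011*q^3 + 5.3014*q^2 - 2.4031*q - 1.8468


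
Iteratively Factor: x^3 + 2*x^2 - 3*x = (x)*(x^2 + 2*x - 3) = x*(x - 1)*(x + 3)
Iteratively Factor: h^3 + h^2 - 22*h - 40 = (h - 5)*(h^2 + 6*h + 8) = (h - 5)*(h + 4)*(h + 2)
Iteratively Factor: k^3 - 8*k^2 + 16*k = (k)*(k^2 - 8*k + 16) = k*(k - 4)*(k - 4)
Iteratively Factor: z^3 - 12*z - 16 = (z + 2)*(z^2 - 2*z - 8) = (z - 4)*(z + 2)*(z + 2)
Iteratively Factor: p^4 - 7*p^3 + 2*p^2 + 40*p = (p - 4)*(p^3 - 3*p^2 - 10*p) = (p - 4)*(p + 2)*(p^2 - 5*p) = (p - 5)*(p - 4)*(p + 2)*(p)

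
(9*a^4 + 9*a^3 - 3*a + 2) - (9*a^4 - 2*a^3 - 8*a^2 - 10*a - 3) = 11*a^3 + 8*a^2 + 7*a + 5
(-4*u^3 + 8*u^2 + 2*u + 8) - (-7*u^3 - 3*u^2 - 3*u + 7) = 3*u^3 + 11*u^2 + 5*u + 1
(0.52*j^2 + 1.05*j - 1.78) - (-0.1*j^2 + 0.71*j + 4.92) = 0.62*j^2 + 0.34*j - 6.7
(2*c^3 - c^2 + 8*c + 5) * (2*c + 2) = 4*c^4 + 2*c^3 + 14*c^2 + 26*c + 10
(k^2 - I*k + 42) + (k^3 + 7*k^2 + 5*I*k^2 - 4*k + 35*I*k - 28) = k^3 + 8*k^2 + 5*I*k^2 - 4*k + 34*I*k + 14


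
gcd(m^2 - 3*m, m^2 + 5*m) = m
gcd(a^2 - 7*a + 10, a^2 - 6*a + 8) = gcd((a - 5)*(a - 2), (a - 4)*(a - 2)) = a - 2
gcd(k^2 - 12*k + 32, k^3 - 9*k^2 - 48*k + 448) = k - 8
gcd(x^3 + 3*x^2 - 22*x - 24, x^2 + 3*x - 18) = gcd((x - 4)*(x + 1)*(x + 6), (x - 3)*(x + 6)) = x + 6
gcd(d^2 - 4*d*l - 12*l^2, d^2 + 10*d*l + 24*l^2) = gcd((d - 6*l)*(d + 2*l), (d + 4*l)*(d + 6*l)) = 1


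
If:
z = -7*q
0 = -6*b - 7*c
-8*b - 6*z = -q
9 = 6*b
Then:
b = 3/2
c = -9/7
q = 12/43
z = -84/43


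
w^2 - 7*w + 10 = (w - 5)*(w - 2)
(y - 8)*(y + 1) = y^2 - 7*y - 8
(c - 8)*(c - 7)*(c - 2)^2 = c^4 - 19*c^3 + 120*c^2 - 284*c + 224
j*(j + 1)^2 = j^3 + 2*j^2 + j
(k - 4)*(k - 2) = k^2 - 6*k + 8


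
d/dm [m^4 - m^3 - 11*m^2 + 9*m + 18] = 4*m^3 - 3*m^2 - 22*m + 9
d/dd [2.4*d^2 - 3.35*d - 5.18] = 4.8*d - 3.35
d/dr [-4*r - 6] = -4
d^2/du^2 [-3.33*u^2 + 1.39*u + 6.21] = -6.66000000000000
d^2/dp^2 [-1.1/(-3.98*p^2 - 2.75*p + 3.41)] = (-34.84888*p^2 - 24.079*p + 1.1*(7.96*p + 2.75)*(15.92*p + 5.5) + 29.85796)/(3.98*p^2 + 2.75*p - 3.41)^3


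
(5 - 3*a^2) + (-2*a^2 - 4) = 1 - 5*a^2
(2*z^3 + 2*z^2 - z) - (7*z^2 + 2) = 2*z^3 - 5*z^2 - z - 2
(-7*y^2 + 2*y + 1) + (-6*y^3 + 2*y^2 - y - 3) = -6*y^3 - 5*y^2 + y - 2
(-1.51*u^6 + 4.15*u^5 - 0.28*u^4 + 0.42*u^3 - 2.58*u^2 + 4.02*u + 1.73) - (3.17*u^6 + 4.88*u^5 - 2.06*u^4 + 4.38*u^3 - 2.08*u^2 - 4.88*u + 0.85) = -4.68*u^6 - 0.73*u^5 + 1.78*u^4 - 3.96*u^3 - 0.5*u^2 + 8.9*u + 0.88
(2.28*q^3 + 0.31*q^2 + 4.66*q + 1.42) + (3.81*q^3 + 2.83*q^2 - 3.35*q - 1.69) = 6.09*q^3 + 3.14*q^2 + 1.31*q - 0.27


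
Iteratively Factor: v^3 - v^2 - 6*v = (v - 3)*(v^2 + 2*v) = (v - 3)*(v + 2)*(v)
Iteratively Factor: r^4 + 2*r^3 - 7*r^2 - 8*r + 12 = (r - 1)*(r^3 + 3*r^2 - 4*r - 12) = (r - 1)*(r + 3)*(r^2 - 4) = (r - 2)*(r - 1)*(r + 3)*(r + 2)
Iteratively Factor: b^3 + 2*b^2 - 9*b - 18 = (b - 3)*(b^2 + 5*b + 6) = (b - 3)*(b + 2)*(b + 3)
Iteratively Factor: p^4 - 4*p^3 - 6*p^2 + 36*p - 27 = (p - 3)*(p^3 - p^2 - 9*p + 9) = (p - 3)*(p - 1)*(p^2 - 9) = (p - 3)^2*(p - 1)*(p + 3)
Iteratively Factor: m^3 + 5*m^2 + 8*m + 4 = (m + 2)*(m^2 + 3*m + 2) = (m + 2)^2*(m + 1)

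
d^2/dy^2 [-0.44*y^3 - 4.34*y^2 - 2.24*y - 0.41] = -2.64*y - 8.68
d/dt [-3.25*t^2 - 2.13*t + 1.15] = -6.5*t - 2.13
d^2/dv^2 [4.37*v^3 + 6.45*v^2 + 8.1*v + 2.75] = 26.22*v + 12.9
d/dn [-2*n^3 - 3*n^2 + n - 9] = -6*n^2 - 6*n + 1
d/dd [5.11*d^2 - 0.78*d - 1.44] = 10.22*d - 0.78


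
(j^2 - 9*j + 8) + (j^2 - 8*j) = 2*j^2 - 17*j + 8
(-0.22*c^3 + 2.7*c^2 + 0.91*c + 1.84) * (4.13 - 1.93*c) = 0.4246*c^4 - 6.1196*c^3 + 9.3947*c^2 + 0.2071*c + 7.5992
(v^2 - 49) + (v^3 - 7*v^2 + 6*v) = v^3 - 6*v^2 + 6*v - 49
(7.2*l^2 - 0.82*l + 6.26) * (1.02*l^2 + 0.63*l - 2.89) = 7.344*l^4 + 3.6996*l^3 - 14.9394*l^2 + 6.3136*l - 18.0914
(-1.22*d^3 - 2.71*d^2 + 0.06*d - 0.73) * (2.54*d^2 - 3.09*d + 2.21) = -3.0988*d^5 - 3.1136*d^4 + 5.8301*d^3 - 8.0287*d^2 + 2.3883*d - 1.6133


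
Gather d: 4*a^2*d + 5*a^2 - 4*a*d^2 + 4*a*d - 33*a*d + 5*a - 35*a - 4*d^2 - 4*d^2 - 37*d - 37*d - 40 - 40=5*a^2 - 30*a + d^2*(-4*a - 8) + d*(4*a^2 - 29*a - 74) - 80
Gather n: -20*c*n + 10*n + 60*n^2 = 60*n^2 + n*(10 - 20*c)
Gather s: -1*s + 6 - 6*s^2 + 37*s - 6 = -6*s^2 + 36*s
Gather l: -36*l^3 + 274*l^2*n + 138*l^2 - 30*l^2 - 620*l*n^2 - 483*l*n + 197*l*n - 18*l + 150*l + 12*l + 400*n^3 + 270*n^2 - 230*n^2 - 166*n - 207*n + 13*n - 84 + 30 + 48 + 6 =-36*l^3 + l^2*(274*n + 108) + l*(-620*n^2 - 286*n + 144) + 400*n^3 + 40*n^2 - 360*n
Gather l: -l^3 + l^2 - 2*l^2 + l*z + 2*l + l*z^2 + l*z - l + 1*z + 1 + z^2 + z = -l^3 - l^2 + l*(z^2 + 2*z + 1) + z^2 + 2*z + 1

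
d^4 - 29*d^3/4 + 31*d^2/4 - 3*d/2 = d*(d - 6)*(d - 1)*(d - 1/4)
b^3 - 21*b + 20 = (b - 4)*(b - 1)*(b + 5)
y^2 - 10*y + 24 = (y - 6)*(y - 4)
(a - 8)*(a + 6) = a^2 - 2*a - 48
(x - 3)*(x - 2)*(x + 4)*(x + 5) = x^4 + 4*x^3 - 19*x^2 - 46*x + 120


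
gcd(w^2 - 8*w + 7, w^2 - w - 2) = 1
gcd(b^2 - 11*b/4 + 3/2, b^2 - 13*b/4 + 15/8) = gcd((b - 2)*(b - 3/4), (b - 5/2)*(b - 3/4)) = b - 3/4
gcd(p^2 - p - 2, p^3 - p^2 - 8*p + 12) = p - 2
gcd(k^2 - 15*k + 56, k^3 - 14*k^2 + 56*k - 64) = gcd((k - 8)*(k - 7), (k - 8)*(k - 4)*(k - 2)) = k - 8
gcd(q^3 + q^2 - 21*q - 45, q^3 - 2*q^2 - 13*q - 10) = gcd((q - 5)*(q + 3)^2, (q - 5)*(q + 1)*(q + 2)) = q - 5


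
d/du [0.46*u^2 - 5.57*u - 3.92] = 0.92*u - 5.57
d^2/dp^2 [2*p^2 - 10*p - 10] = 4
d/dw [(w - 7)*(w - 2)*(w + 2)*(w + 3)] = 4*w^3 - 12*w^2 - 50*w + 16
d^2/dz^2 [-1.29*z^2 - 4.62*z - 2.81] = -2.58000000000000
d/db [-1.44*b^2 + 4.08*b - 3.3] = 4.08 - 2.88*b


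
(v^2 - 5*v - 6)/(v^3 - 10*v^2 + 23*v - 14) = (v^2 - 5*v - 6)/(v^3 - 10*v^2 + 23*v - 14)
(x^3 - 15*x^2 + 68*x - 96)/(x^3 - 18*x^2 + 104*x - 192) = (x - 3)/(x - 6)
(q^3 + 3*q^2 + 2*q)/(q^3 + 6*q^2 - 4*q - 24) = q*(q + 1)/(q^2 + 4*q - 12)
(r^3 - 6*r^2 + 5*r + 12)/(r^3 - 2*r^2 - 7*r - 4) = (r - 3)/(r + 1)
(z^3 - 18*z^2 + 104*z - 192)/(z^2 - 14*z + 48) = z - 4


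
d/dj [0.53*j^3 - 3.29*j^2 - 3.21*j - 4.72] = 1.59*j^2 - 6.58*j - 3.21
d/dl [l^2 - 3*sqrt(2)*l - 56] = 2*l - 3*sqrt(2)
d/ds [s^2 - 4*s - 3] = 2*s - 4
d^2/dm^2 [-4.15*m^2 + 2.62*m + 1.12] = -8.30000000000000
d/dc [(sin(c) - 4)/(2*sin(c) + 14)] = 11*cos(c)/(2*(sin(c) + 7)^2)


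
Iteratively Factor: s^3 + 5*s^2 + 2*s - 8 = (s + 2)*(s^2 + 3*s - 4) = (s - 1)*(s + 2)*(s + 4)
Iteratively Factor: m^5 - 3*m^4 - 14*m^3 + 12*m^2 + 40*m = (m - 5)*(m^4 + 2*m^3 - 4*m^2 - 8*m) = (m - 5)*(m + 2)*(m^3 - 4*m) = (m - 5)*(m + 2)^2*(m^2 - 2*m) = m*(m - 5)*(m + 2)^2*(m - 2)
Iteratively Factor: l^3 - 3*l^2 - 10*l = (l + 2)*(l^2 - 5*l) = (l - 5)*(l + 2)*(l)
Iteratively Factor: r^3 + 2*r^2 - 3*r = (r - 1)*(r^2 + 3*r) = (r - 1)*(r + 3)*(r)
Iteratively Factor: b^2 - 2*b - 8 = (b - 4)*(b + 2)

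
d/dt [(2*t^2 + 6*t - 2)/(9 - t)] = 2*(-t^2 + 18*t + 26)/(t^2 - 18*t + 81)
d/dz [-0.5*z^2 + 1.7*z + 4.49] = 1.7 - 1.0*z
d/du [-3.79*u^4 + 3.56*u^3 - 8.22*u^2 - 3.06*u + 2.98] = -15.16*u^3 + 10.68*u^2 - 16.44*u - 3.06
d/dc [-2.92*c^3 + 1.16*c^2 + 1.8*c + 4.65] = -8.76*c^2 + 2.32*c + 1.8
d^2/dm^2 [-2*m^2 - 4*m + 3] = -4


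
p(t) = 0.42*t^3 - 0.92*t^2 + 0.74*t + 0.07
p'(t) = 1.26*t^2 - 1.84*t + 0.74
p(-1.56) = -4.92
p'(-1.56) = 6.68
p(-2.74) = -17.50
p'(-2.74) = 15.24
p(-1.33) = -3.53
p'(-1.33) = 5.42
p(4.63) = 25.46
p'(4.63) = 19.23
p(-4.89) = -74.66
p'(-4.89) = 39.87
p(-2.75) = -17.66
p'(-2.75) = 15.33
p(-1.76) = -6.37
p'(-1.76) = 7.88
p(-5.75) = -114.45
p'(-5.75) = 52.98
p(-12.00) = -867.05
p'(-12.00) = 204.26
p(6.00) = 62.11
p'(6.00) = 35.06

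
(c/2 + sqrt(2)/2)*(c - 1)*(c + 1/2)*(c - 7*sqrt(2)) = c^4/2 - 3*sqrt(2)*c^3 - c^3/4 - 29*c^2/4 + 3*sqrt(2)*c^2/2 + 3*sqrt(2)*c/2 + 7*c/2 + 7/2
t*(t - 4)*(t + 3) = t^3 - t^2 - 12*t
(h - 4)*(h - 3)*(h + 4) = h^3 - 3*h^2 - 16*h + 48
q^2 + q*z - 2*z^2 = (q - z)*(q + 2*z)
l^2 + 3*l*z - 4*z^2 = (l - z)*(l + 4*z)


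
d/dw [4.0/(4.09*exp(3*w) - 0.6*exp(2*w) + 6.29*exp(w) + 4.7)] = (-49.08*exp(2*w) + 4.8*exp(w) - 25.16)*exp(w)/(4.09*exp(3*w) - 0.6*exp(2*w) + 6.29*exp(w) + 4.7)^2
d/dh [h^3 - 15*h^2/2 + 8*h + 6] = 3*h^2 - 15*h + 8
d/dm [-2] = 0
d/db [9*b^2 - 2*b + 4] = 18*b - 2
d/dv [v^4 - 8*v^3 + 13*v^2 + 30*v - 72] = 4*v^3 - 24*v^2 + 26*v + 30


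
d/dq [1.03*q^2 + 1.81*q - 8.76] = 2.06*q + 1.81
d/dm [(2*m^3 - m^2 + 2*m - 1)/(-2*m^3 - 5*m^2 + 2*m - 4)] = 2*(-6*m^4 + 8*m^3 - 11*m^2 - m - 3)/(4*m^6 + 20*m^5 + 17*m^4 - 4*m^3 + 44*m^2 - 16*m + 16)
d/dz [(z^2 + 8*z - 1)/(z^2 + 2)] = 2*(-4*z^2 + 3*z + 8)/(z^4 + 4*z^2 + 4)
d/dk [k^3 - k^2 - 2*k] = 3*k^2 - 2*k - 2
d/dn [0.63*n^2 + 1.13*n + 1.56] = 1.26*n + 1.13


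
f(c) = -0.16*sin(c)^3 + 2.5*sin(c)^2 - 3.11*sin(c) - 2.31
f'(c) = -0.48*sin(c)^2*cos(c) + 5.0*sin(c)*cos(c) - 3.11*cos(c)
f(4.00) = 1.54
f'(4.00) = 4.69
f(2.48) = -3.31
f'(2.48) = 0.17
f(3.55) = -0.67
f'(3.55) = 4.75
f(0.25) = -2.93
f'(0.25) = -1.84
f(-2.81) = -1.03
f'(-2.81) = 4.53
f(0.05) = -2.46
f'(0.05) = -2.86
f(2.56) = -3.29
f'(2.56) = 0.42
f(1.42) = -3.10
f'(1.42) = 0.20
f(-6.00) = -2.99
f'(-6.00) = -1.68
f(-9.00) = -0.59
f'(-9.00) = 4.79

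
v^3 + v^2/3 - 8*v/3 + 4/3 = (v - 1)*(v - 2/3)*(v + 2)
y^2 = y^2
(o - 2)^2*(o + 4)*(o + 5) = o^4 + 5*o^3 - 12*o^2 - 44*o + 80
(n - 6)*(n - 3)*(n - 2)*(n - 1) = n^4 - 12*n^3 + 47*n^2 - 72*n + 36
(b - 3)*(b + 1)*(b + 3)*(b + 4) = b^4 + 5*b^3 - 5*b^2 - 45*b - 36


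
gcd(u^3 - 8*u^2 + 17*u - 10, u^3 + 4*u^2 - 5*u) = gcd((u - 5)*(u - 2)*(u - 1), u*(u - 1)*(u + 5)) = u - 1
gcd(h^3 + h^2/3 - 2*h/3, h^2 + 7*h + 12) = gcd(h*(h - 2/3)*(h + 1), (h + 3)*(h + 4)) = 1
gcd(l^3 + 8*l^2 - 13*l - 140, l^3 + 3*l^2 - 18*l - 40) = l^2 + l - 20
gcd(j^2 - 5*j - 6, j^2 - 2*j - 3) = j + 1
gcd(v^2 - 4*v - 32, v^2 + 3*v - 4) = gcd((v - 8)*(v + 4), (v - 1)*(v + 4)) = v + 4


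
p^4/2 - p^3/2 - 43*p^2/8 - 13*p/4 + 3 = (p/2 + 1)*(p - 4)*(p - 1/2)*(p + 3/2)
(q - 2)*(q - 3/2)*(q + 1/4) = q^3 - 13*q^2/4 + 17*q/8 + 3/4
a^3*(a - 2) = a^4 - 2*a^3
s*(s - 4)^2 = s^3 - 8*s^2 + 16*s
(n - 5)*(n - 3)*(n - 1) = n^3 - 9*n^2 + 23*n - 15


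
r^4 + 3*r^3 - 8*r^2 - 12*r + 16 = (r - 2)*(r - 1)*(r + 2)*(r + 4)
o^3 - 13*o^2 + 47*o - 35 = (o - 7)*(o - 5)*(o - 1)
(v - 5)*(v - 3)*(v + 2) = v^3 - 6*v^2 - v + 30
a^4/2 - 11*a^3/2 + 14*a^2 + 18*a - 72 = (a/2 + 1)*(a - 6)*(a - 4)*(a - 3)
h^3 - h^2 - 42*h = h*(h - 7)*(h + 6)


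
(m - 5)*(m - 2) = m^2 - 7*m + 10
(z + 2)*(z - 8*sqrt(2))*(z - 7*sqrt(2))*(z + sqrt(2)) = z^4 - 14*sqrt(2)*z^3 + 2*z^3 - 28*sqrt(2)*z^2 + 82*z^2 + 112*sqrt(2)*z + 164*z + 224*sqrt(2)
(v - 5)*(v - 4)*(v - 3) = v^3 - 12*v^2 + 47*v - 60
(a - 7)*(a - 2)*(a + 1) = a^3 - 8*a^2 + 5*a + 14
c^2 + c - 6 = (c - 2)*(c + 3)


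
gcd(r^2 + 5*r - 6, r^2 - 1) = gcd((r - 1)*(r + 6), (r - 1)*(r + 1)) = r - 1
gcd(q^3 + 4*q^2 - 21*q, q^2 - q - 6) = q - 3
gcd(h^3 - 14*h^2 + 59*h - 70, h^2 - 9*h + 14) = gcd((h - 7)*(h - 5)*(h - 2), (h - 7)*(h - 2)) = h^2 - 9*h + 14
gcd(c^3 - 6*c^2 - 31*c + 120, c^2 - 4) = 1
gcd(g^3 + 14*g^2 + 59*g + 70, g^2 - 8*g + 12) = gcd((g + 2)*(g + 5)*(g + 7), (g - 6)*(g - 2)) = 1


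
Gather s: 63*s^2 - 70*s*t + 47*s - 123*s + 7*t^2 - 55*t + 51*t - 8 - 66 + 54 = 63*s^2 + s*(-70*t - 76) + 7*t^2 - 4*t - 20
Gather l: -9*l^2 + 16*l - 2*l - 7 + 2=-9*l^2 + 14*l - 5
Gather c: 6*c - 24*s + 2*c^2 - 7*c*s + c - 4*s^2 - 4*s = 2*c^2 + c*(7 - 7*s) - 4*s^2 - 28*s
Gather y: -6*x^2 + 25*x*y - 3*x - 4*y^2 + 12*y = -6*x^2 - 3*x - 4*y^2 + y*(25*x + 12)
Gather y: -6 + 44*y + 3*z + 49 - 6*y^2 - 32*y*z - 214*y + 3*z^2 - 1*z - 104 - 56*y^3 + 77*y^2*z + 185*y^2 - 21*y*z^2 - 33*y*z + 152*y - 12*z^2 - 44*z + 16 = -56*y^3 + y^2*(77*z + 179) + y*(-21*z^2 - 65*z - 18) - 9*z^2 - 42*z - 45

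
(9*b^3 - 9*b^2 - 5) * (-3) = -27*b^3 + 27*b^2 + 15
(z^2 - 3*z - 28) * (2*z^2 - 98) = 2*z^4 - 6*z^3 - 154*z^2 + 294*z + 2744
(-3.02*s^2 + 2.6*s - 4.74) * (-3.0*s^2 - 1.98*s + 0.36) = 9.06*s^4 - 1.8204*s^3 + 7.9848*s^2 + 10.3212*s - 1.7064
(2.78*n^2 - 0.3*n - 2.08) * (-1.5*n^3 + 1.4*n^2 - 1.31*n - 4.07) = -4.17*n^5 + 4.342*n^4 - 0.9418*n^3 - 13.8336*n^2 + 3.9458*n + 8.4656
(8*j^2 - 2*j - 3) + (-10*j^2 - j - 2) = -2*j^2 - 3*j - 5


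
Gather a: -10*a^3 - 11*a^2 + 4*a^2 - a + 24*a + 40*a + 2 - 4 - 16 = -10*a^3 - 7*a^2 + 63*a - 18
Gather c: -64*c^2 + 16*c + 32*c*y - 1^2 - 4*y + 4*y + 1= -64*c^2 + c*(32*y + 16)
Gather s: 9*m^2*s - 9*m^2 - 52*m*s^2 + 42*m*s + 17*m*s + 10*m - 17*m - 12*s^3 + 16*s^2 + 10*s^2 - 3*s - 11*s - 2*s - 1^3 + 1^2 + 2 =-9*m^2 - 7*m - 12*s^3 + s^2*(26 - 52*m) + s*(9*m^2 + 59*m - 16) + 2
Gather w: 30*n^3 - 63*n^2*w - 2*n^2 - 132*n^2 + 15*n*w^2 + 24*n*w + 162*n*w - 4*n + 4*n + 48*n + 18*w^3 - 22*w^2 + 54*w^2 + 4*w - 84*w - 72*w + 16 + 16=30*n^3 - 134*n^2 + 48*n + 18*w^3 + w^2*(15*n + 32) + w*(-63*n^2 + 186*n - 152) + 32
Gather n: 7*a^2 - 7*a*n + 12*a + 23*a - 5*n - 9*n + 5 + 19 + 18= 7*a^2 + 35*a + n*(-7*a - 14) + 42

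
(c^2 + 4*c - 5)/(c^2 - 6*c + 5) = (c + 5)/(c - 5)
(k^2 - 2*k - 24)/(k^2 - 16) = (k - 6)/(k - 4)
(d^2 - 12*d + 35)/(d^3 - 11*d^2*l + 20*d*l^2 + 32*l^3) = (d^2 - 12*d + 35)/(d^3 - 11*d^2*l + 20*d*l^2 + 32*l^3)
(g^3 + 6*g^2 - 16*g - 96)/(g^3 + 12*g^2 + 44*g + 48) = (g - 4)/(g + 2)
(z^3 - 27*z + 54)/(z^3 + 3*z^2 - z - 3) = (z^3 - 27*z + 54)/(z^3 + 3*z^2 - z - 3)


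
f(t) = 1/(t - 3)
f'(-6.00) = -0.01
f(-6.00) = -0.11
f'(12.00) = -0.01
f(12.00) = 0.11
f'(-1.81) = -0.04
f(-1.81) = -0.21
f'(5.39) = -0.18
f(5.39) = 0.42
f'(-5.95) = -0.01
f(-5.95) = -0.11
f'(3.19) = -27.70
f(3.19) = 5.26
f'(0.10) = -0.12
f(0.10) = -0.34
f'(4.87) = -0.29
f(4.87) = 0.53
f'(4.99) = -0.25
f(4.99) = 0.50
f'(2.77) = -18.90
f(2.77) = -4.35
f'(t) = -1/(t - 3)^2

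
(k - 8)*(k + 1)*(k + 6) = k^3 - k^2 - 50*k - 48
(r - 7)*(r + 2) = r^2 - 5*r - 14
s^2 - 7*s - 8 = (s - 8)*(s + 1)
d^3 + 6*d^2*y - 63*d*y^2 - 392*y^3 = (d - 8*y)*(d + 7*y)^2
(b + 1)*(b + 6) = b^2 + 7*b + 6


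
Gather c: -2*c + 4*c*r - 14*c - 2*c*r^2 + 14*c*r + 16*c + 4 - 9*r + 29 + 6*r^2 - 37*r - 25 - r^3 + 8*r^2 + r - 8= c*(-2*r^2 + 18*r) - r^3 + 14*r^2 - 45*r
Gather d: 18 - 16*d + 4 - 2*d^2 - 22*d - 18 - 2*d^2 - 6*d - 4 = -4*d^2 - 44*d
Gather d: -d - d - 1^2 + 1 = -2*d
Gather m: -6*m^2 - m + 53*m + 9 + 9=-6*m^2 + 52*m + 18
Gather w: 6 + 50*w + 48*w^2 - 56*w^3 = -56*w^3 + 48*w^2 + 50*w + 6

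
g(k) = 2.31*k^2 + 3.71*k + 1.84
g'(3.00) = 17.57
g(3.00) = 33.76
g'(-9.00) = -37.87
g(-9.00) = 155.56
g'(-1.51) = -3.27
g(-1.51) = 1.50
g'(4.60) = 24.96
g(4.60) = 67.79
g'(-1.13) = -1.51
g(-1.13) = 0.60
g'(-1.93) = -5.21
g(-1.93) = 3.28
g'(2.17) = 13.74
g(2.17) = 20.77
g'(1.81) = 12.07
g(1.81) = 16.12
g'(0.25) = 4.86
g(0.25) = 2.91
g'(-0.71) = 0.43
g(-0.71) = 0.37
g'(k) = 4.62*k + 3.71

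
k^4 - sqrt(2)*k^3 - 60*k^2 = k^2*(k - 6*sqrt(2))*(k + 5*sqrt(2))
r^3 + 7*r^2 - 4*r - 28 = (r - 2)*(r + 2)*(r + 7)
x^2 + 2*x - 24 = (x - 4)*(x + 6)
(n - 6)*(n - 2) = n^2 - 8*n + 12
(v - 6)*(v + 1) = v^2 - 5*v - 6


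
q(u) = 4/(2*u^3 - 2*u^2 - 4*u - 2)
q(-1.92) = -0.25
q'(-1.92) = -0.41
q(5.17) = 0.02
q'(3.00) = -0.31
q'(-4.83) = -0.01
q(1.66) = -0.80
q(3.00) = 0.18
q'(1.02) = 0.20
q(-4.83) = -0.02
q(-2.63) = -0.10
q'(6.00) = -0.00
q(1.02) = -0.66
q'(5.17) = -0.01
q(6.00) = 0.01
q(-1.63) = -0.42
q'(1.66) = -0.94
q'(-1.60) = -0.89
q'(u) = 4*(-6*u^2 + 4*u + 4)/(2*u^3 - 2*u^2 - 4*u - 2)^2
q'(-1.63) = -0.83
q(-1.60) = -0.45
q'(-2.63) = -0.11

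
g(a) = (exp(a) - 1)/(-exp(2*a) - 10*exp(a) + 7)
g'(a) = (exp(a) - 1)*(2*exp(2*a) + 10*exp(a))/(-exp(2*a) - 10*exp(a) + 7)^2 + exp(a)/(-exp(2*a) - 10*exp(a) + 7)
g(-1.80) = -0.16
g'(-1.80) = -0.02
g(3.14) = -0.03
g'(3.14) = 0.02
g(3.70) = -0.02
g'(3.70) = 0.02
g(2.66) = -0.04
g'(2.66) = 0.02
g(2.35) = -0.05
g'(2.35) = 0.02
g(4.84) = -0.01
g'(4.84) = 0.01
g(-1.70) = -0.16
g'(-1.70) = -0.02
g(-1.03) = -0.19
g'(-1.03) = -0.12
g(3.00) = -0.03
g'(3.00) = 0.02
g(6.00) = 0.00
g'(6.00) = 0.00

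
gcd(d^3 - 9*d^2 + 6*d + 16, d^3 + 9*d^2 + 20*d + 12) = d + 1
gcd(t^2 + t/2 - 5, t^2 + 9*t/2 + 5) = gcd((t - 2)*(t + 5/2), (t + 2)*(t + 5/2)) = t + 5/2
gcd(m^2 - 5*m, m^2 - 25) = m - 5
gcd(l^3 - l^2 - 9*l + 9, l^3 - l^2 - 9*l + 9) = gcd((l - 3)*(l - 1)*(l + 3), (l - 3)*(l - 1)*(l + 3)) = l^3 - l^2 - 9*l + 9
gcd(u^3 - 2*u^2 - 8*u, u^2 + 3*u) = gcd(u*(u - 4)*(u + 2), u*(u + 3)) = u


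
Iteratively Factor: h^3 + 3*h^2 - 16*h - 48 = (h + 4)*(h^2 - h - 12) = (h - 4)*(h + 4)*(h + 3)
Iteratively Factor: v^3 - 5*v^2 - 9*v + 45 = (v + 3)*(v^2 - 8*v + 15) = (v - 5)*(v + 3)*(v - 3)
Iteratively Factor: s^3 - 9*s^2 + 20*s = (s - 4)*(s^2 - 5*s) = s*(s - 4)*(s - 5)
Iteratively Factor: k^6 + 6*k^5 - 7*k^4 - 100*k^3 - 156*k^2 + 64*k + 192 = (k + 2)*(k^5 + 4*k^4 - 15*k^3 - 70*k^2 - 16*k + 96) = (k - 1)*(k + 2)*(k^4 + 5*k^3 - 10*k^2 - 80*k - 96) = (k - 1)*(k + 2)^2*(k^3 + 3*k^2 - 16*k - 48) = (k - 1)*(k + 2)^2*(k + 4)*(k^2 - k - 12) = (k - 1)*(k + 2)^2*(k + 3)*(k + 4)*(k - 4)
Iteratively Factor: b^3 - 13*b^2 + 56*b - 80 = (b - 5)*(b^2 - 8*b + 16) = (b - 5)*(b - 4)*(b - 4)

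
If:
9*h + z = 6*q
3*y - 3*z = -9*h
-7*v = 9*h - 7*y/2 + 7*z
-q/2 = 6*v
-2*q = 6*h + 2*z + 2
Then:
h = 35/66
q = 24/77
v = -2/77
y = -346/77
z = -447/154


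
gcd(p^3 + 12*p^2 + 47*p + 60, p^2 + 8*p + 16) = p + 4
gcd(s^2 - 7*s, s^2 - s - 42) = s - 7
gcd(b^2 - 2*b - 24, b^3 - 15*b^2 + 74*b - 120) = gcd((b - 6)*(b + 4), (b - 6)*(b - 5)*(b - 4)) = b - 6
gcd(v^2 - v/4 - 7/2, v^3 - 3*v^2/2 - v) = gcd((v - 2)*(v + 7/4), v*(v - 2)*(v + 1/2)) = v - 2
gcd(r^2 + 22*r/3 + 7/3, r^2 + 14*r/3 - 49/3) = r + 7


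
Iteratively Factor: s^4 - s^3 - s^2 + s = (s)*(s^3 - s^2 - s + 1) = s*(s - 1)*(s^2 - 1) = s*(s - 1)*(s + 1)*(s - 1)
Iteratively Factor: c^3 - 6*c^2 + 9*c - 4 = (c - 1)*(c^2 - 5*c + 4) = (c - 4)*(c - 1)*(c - 1)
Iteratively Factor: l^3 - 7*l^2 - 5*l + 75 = (l - 5)*(l^2 - 2*l - 15) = (l - 5)*(l + 3)*(l - 5)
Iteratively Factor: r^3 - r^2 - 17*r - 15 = (r + 3)*(r^2 - 4*r - 5) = (r - 5)*(r + 3)*(r + 1)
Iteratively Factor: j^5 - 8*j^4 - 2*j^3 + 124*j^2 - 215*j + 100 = (j - 5)*(j^4 - 3*j^3 - 17*j^2 + 39*j - 20) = (j - 5)*(j + 4)*(j^3 - 7*j^2 + 11*j - 5) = (j - 5)*(j - 1)*(j + 4)*(j^2 - 6*j + 5) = (j - 5)^2*(j - 1)*(j + 4)*(j - 1)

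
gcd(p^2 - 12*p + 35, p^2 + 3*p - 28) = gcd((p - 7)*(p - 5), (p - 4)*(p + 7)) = 1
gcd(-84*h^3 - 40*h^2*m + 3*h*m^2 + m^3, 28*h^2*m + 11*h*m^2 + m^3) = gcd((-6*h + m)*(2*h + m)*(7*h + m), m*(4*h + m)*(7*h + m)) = 7*h + m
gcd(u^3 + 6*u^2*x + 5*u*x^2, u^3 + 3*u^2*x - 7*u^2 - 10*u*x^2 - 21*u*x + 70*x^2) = u + 5*x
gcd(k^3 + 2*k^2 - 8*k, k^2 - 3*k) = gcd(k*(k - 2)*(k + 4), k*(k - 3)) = k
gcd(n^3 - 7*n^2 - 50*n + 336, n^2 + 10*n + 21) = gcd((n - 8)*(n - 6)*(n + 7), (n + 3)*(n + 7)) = n + 7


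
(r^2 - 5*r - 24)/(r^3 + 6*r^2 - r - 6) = (r^2 - 5*r - 24)/(r^3 + 6*r^2 - r - 6)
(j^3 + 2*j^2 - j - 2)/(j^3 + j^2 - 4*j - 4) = (j - 1)/(j - 2)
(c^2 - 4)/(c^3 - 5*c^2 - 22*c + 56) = (c + 2)/(c^2 - 3*c - 28)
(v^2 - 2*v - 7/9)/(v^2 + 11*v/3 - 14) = (v + 1/3)/(v + 6)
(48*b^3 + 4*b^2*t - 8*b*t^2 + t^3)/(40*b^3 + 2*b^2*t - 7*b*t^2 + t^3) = (-6*b + t)/(-5*b + t)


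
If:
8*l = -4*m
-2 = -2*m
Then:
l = -1/2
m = 1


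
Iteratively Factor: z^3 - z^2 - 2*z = (z - 2)*(z^2 + z) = (z - 2)*(z + 1)*(z)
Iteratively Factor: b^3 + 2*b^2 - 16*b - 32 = (b - 4)*(b^2 + 6*b + 8) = (b - 4)*(b + 2)*(b + 4)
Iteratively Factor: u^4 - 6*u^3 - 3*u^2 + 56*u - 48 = (u + 3)*(u^3 - 9*u^2 + 24*u - 16) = (u - 1)*(u + 3)*(u^2 - 8*u + 16) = (u - 4)*(u - 1)*(u + 3)*(u - 4)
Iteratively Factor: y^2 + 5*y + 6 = (y + 2)*(y + 3)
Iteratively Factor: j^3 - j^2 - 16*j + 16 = (j + 4)*(j^2 - 5*j + 4) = (j - 1)*(j + 4)*(j - 4)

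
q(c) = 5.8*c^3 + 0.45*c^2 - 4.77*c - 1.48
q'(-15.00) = 3896.73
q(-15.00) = -19403.68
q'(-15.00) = 3896.73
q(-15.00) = -19403.68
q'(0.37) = -2.05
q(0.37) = -2.89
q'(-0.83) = 6.47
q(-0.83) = -0.53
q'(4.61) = 369.17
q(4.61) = 554.33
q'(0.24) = -3.55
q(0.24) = -2.52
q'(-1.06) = 13.83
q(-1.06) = -2.83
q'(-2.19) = 76.71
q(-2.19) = -49.80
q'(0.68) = 3.89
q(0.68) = -2.69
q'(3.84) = 255.26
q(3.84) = 315.25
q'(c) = 17.4*c^2 + 0.9*c - 4.77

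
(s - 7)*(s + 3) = s^2 - 4*s - 21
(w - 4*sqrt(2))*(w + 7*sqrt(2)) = w^2 + 3*sqrt(2)*w - 56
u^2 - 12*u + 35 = (u - 7)*(u - 5)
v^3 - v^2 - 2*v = v*(v - 2)*(v + 1)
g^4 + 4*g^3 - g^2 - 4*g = g*(g - 1)*(g + 1)*(g + 4)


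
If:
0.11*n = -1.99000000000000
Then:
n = -18.09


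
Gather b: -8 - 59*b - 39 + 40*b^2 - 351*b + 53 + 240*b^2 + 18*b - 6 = 280*b^2 - 392*b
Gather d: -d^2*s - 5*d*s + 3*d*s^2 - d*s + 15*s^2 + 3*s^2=-d^2*s + d*(3*s^2 - 6*s) + 18*s^2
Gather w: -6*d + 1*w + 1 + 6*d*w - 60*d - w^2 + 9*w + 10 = -66*d - w^2 + w*(6*d + 10) + 11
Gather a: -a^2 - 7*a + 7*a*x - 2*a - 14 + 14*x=-a^2 + a*(7*x - 9) + 14*x - 14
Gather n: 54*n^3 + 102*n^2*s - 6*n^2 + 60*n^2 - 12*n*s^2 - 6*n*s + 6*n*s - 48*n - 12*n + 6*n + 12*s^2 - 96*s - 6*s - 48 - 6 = 54*n^3 + n^2*(102*s + 54) + n*(-12*s^2 - 54) + 12*s^2 - 102*s - 54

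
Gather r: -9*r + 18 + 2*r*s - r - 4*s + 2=r*(2*s - 10) - 4*s + 20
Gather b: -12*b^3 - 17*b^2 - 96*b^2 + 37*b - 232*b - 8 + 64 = -12*b^3 - 113*b^2 - 195*b + 56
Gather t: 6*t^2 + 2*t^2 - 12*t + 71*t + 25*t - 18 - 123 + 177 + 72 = 8*t^2 + 84*t + 108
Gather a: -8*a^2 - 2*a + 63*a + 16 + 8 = -8*a^2 + 61*a + 24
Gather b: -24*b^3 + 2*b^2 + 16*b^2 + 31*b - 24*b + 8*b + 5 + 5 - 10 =-24*b^3 + 18*b^2 + 15*b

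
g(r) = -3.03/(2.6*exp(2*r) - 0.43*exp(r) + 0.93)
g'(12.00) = 0.00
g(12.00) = 0.00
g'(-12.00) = 0.00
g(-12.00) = -3.26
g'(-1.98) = 0.14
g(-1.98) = -3.29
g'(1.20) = 0.21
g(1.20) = -0.11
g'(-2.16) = 0.07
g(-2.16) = -3.31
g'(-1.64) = 0.38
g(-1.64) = -3.21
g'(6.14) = 0.00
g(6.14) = -0.00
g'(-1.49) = 0.54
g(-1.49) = -3.14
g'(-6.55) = -0.00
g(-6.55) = -3.26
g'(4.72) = 0.00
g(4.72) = -0.00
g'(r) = -3.03*(-5.2*exp(2*r) + 0.43*exp(r))/(2.6*exp(2*r) - 0.43*exp(r) + 0.93)^2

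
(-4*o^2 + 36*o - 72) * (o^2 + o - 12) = -4*o^4 + 32*o^3 + 12*o^2 - 504*o + 864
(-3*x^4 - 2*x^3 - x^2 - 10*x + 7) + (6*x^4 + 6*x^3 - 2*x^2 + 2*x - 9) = 3*x^4 + 4*x^3 - 3*x^2 - 8*x - 2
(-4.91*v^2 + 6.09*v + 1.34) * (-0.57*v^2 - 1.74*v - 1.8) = 2.7987*v^4 + 5.0721*v^3 - 2.5224*v^2 - 13.2936*v - 2.412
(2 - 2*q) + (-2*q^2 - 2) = -2*q^2 - 2*q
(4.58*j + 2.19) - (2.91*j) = 1.67*j + 2.19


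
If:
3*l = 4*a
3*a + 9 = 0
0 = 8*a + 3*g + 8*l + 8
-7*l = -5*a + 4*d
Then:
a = -3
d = 13/4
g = 16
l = -4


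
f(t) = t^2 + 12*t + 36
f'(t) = 2*t + 12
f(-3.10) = 8.41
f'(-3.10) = 5.80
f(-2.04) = 15.68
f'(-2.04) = 7.92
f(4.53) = 110.88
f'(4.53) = 21.06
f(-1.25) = 22.56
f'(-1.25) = 9.50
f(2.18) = 66.91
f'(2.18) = 16.36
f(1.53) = 56.70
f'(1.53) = 15.06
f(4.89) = 118.59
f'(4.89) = 21.78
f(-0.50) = 30.25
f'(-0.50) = 11.00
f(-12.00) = 36.00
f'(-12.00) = -12.00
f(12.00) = 324.00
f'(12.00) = 36.00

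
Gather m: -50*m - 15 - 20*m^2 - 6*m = -20*m^2 - 56*m - 15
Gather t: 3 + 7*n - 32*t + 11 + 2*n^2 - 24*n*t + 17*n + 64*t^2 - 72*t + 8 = 2*n^2 + 24*n + 64*t^2 + t*(-24*n - 104) + 22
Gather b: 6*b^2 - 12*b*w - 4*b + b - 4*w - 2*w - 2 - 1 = 6*b^2 + b*(-12*w - 3) - 6*w - 3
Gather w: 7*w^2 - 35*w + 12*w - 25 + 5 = 7*w^2 - 23*w - 20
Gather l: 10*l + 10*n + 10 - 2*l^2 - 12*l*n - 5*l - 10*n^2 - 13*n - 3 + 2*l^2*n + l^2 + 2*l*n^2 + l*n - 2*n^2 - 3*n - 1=l^2*(2*n - 1) + l*(2*n^2 - 11*n + 5) - 12*n^2 - 6*n + 6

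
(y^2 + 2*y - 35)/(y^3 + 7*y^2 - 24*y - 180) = (y + 7)/(y^2 + 12*y + 36)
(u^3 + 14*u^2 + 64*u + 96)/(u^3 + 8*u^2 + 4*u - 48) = (u + 4)/(u - 2)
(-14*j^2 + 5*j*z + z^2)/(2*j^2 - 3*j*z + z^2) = (7*j + z)/(-j + z)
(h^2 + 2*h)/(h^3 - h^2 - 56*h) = (h + 2)/(h^2 - h - 56)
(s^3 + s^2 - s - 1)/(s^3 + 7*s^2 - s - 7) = (s + 1)/(s + 7)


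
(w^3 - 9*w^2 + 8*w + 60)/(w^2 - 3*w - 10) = w - 6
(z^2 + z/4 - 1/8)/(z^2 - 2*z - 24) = (-z^2 - z/4 + 1/8)/(-z^2 + 2*z + 24)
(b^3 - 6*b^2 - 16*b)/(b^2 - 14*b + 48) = b*(b + 2)/(b - 6)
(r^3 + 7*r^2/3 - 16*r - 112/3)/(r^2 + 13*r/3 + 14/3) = (r^2 - 16)/(r + 2)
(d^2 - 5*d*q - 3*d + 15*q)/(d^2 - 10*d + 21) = (d - 5*q)/(d - 7)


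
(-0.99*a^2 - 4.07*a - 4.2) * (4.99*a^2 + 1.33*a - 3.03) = -4.9401*a^4 - 21.626*a^3 - 23.3714*a^2 + 6.7461*a + 12.726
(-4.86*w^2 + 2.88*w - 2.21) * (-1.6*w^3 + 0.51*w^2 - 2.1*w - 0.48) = 7.776*w^5 - 7.0866*w^4 + 15.2108*w^3 - 4.8423*w^2 + 3.2586*w + 1.0608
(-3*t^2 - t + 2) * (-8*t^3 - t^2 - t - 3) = 24*t^5 + 11*t^4 - 12*t^3 + 8*t^2 + t - 6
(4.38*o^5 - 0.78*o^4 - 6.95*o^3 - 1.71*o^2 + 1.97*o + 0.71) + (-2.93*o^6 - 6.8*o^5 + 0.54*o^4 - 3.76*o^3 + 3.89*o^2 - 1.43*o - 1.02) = -2.93*o^6 - 2.42*o^5 - 0.24*o^4 - 10.71*o^3 + 2.18*o^2 + 0.54*o - 0.31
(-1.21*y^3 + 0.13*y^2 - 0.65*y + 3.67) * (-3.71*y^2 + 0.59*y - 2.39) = 4.4891*y^5 - 1.1962*y^4 + 5.3801*y^3 - 14.3099*y^2 + 3.7188*y - 8.7713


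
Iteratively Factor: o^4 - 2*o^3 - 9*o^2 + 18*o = (o - 2)*(o^3 - 9*o) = o*(o - 2)*(o^2 - 9) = o*(o - 3)*(o - 2)*(o + 3)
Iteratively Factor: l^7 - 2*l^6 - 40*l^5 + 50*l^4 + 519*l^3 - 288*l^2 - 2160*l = (l - 4)*(l^6 + 2*l^5 - 32*l^4 - 78*l^3 + 207*l^2 + 540*l) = (l - 4)*(l - 3)*(l^5 + 5*l^4 - 17*l^3 - 129*l^2 - 180*l) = (l - 4)*(l - 3)*(l + 3)*(l^4 + 2*l^3 - 23*l^2 - 60*l) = l*(l - 4)*(l - 3)*(l + 3)*(l^3 + 2*l^2 - 23*l - 60) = l*(l - 4)*(l - 3)*(l + 3)^2*(l^2 - l - 20) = l*(l - 4)*(l - 3)*(l + 3)^2*(l + 4)*(l - 5)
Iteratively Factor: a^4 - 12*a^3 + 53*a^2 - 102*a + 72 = (a - 3)*(a^3 - 9*a^2 + 26*a - 24) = (a - 3)*(a - 2)*(a^2 - 7*a + 12) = (a - 4)*(a - 3)*(a - 2)*(a - 3)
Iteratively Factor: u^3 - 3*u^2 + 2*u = (u)*(u^2 - 3*u + 2) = u*(u - 2)*(u - 1)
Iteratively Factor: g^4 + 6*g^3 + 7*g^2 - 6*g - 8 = (g + 4)*(g^3 + 2*g^2 - g - 2) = (g + 1)*(g + 4)*(g^2 + g - 2) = (g + 1)*(g + 2)*(g + 4)*(g - 1)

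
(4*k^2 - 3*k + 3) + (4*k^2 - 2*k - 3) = 8*k^2 - 5*k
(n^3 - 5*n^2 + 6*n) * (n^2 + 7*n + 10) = n^5 + 2*n^4 - 19*n^3 - 8*n^2 + 60*n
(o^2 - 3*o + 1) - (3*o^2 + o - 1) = -2*o^2 - 4*o + 2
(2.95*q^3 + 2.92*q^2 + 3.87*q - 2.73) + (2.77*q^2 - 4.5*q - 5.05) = 2.95*q^3 + 5.69*q^2 - 0.63*q - 7.78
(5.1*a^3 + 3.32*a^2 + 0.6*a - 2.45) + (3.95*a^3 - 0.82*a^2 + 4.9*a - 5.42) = 9.05*a^3 + 2.5*a^2 + 5.5*a - 7.87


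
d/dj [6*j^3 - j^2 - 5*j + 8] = 18*j^2 - 2*j - 5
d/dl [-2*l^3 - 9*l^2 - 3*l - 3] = -6*l^2 - 18*l - 3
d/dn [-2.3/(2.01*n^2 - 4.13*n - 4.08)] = (9.246*n - 9.499)/(-2.01*n^2 + 4.13*n + 4.08)^2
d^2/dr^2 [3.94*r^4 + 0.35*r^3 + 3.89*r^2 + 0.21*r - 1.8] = 47.28*r^2 + 2.1*r + 7.78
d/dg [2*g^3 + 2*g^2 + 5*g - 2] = 6*g^2 + 4*g + 5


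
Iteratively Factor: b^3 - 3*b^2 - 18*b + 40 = (b - 5)*(b^2 + 2*b - 8) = (b - 5)*(b + 4)*(b - 2)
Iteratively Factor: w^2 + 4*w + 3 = (w + 3)*(w + 1)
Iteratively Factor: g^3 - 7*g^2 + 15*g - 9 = (g - 1)*(g^2 - 6*g + 9) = (g - 3)*(g - 1)*(g - 3)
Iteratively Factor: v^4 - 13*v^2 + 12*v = (v - 1)*(v^3 + v^2 - 12*v) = (v - 1)*(v + 4)*(v^2 - 3*v) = (v - 3)*(v - 1)*(v + 4)*(v)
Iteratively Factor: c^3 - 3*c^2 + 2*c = (c - 1)*(c^2 - 2*c) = c*(c - 1)*(c - 2)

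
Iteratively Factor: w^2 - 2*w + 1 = (w - 1)*(w - 1)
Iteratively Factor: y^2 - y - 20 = (y - 5)*(y + 4)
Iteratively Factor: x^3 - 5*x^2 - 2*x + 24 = (x - 3)*(x^2 - 2*x - 8) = (x - 3)*(x + 2)*(x - 4)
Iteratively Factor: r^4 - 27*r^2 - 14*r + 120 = (r + 3)*(r^3 - 3*r^2 - 18*r + 40) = (r - 5)*(r + 3)*(r^2 + 2*r - 8) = (r - 5)*(r + 3)*(r + 4)*(r - 2)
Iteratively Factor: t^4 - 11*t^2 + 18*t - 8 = (t - 1)*(t^3 + t^2 - 10*t + 8) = (t - 2)*(t - 1)*(t^2 + 3*t - 4) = (t - 2)*(t - 1)*(t + 4)*(t - 1)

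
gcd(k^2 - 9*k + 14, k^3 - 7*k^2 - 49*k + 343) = k - 7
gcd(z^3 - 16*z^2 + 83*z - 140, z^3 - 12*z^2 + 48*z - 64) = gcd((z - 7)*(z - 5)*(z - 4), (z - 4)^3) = z - 4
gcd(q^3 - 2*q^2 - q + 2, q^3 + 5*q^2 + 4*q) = q + 1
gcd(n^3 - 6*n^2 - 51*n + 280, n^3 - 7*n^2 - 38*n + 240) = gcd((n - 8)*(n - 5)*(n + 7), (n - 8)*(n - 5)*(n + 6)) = n^2 - 13*n + 40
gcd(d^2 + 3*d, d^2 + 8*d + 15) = d + 3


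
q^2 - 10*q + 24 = (q - 6)*(q - 4)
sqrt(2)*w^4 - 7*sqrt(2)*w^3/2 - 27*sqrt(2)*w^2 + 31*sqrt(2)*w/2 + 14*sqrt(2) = (w - 7)*(w - 1)*(w + 4)*(sqrt(2)*w + sqrt(2)/2)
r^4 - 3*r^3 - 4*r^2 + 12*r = r*(r - 3)*(r - 2)*(r + 2)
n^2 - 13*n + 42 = (n - 7)*(n - 6)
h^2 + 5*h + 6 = (h + 2)*(h + 3)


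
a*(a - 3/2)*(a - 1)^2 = a^4 - 7*a^3/2 + 4*a^2 - 3*a/2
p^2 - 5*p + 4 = (p - 4)*(p - 1)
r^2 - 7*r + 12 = (r - 4)*(r - 3)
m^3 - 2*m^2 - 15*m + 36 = (m - 3)^2*(m + 4)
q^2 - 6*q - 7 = (q - 7)*(q + 1)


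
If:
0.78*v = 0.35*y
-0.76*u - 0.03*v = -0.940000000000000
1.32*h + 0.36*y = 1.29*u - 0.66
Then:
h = 0.708732057416268 - 0.290037265366213*y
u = 1.23684210526316 - 0.0177125506072875*y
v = 0.448717948717949*y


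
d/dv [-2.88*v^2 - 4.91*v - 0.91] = -5.76*v - 4.91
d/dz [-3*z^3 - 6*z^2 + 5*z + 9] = -9*z^2 - 12*z + 5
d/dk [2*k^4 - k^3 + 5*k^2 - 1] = k*(8*k^2 - 3*k + 10)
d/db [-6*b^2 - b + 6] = -12*b - 1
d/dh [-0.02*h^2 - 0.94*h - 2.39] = -0.04*h - 0.94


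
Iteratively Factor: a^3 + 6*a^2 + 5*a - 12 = (a + 3)*(a^2 + 3*a - 4) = (a - 1)*(a + 3)*(a + 4)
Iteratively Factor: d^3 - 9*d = (d)*(d^2 - 9) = d*(d + 3)*(d - 3)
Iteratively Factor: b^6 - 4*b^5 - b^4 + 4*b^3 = (b - 1)*(b^5 - 3*b^4 - 4*b^3) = (b - 1)*(b + 1)*(b^4 - 4*b^3) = b*(b - 1)*(b + 1)*(b^3 - 4*b^2) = b^2*(b - 1)*(b + 1)*(b^2 - 4*b) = b^2*(b - 4)*(b - 1)*(b + 1)*(b)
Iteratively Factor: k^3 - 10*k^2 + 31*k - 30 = (k - 5)*(k^2 - 5*k + 6) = (k - 5)*(k - 2)*(k - 3)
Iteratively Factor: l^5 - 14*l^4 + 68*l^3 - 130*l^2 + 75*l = (l - 5)*(l^4 - 9*l^3 + 23*l^2 - 15*l) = l*(l - 5)*(l^3 - 9*l^2 + 23*l - 15) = l*(l - 5)*(l - 3)*(l^2 - 6*l + 5) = l*(l - 5)*(l - 3)*(l - 1)*(l - 5)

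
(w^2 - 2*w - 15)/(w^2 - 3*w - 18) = (w - 5)/(w - 6)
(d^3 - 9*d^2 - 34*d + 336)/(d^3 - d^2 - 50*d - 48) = (d - 7)/(d + 1)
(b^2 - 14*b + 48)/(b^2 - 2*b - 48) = (b - 6)/(b + 6)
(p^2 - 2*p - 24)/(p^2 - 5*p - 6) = (p + 4)/(p + 1)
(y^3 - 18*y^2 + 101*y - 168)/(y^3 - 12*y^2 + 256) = (y^2 - 10*y + 21)/(y^2 - 4*y - 32)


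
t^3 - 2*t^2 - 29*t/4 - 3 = (t - 4)*(t + 1/2)*(t + 3/2)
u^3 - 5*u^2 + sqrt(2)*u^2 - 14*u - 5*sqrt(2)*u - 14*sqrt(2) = (u - 7)*(u + 2)*(u + sqrt(2))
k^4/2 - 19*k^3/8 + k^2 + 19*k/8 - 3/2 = (k/2 + 1/2)*(k - 4)*(k - 1)*(k - 3/4)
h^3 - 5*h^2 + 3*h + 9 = (h - 3)^2*(h + 1)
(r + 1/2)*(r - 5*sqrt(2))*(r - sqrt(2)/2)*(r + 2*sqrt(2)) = r^4 - 7*sqrt(2)*r^3/2 + r^3/2 - 17*r^2 - 7*sqrt(2)*r^2/4 - 17*r/2 + 10*sqrt(2)*r + 5*sqrt(2)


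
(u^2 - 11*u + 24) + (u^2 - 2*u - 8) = 2*u^2 - 13*u + 16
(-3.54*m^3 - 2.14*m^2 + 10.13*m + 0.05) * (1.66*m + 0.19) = -5.8764*m^4 - 4.225*m^3 + 16.4092*m^2 + 2.0077*m + 0.0095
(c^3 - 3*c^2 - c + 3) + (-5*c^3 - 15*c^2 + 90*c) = -4*c^3 - 18*c^2 + 89*c + 3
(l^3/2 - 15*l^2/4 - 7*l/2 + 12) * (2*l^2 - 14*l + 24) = l^5 - 29*l^4/2 + 115*l^3/2 - 17*l^2 - 252*l + 288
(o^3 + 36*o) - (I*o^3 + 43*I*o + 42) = o^3 - I*o^3 + 36*o - 43*I*o - 42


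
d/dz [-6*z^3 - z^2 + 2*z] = -18*z^2 - 2*z + 2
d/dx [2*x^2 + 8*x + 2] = 4*x + 8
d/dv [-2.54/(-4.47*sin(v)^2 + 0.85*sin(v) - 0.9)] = (2.159 - 22.7076*sin(v))*cos(v)/(4.47*sin(v)^2 - 0.85*sin(v) + 0.9)^2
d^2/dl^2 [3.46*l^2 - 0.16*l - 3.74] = 6.92000000000000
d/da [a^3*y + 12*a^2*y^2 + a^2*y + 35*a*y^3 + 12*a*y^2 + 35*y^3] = y*(3*a^2 + 24*a*y + 2*a + 35*y^2 + 12*y)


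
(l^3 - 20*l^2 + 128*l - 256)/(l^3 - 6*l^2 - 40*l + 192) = (l - 8)/(l + 6)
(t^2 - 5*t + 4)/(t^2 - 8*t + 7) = (t - 4)/(t - 7)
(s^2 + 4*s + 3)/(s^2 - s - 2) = (s + 3)/(s - 2)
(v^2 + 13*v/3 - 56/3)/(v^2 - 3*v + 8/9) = 3*(v + 7)/(3*v - 1)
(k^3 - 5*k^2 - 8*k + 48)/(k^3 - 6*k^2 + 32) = (k + 3)/(k + 2)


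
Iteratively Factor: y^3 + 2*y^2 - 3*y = (y - 1)*(y^2 + 3*y) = (y - 1)*(y + 3)*(y)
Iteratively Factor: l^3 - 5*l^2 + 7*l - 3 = (l - 1)*(l^2 - 4*l + 3) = (l - 1)^2*(l - 3)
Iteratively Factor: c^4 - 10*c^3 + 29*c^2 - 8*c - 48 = (c + 1)*(c^3 - 11*c^2 + 40*c - 48) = (c - 4)*(c + 1)*(c^2 - 7*c + 12) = (c - 4)*(c - 3)*(c + 1)*(c - 4)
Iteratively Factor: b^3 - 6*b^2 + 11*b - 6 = (b - 1)*(b^2 - 5*b + 6) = (b - 2)*(b - 1)*(b - 3)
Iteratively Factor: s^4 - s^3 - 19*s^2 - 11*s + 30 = (s - 5)*(s^3 + 4*s^2 + s - 6) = (s - 5)*(s + 3)*(s^2 + s - 2) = (s - 5)*(s - 1)*(s + 3)*(s + 2)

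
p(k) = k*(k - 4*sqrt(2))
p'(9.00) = 12.34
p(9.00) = 30.09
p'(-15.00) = -35.66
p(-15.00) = 309.85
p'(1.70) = -2.26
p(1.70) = -6.73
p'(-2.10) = -9.86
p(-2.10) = 16.29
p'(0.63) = -4.40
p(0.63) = -3.17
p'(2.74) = -0.18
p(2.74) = -7.99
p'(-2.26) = -10.18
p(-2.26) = 17.89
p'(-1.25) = -8.16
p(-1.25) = 8.63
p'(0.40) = -4.86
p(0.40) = -2.10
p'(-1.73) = -9.12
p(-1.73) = 12.78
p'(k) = 2*k - 4*sqrt(2)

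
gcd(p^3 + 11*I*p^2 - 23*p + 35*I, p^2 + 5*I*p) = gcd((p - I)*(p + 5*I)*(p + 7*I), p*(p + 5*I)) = p + 5*I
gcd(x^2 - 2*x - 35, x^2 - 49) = x - 7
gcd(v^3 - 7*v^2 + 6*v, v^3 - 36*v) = v^2 - 6*v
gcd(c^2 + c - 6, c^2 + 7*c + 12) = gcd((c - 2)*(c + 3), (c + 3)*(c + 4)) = c + 3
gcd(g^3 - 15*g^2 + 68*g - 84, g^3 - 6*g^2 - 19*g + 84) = g - 7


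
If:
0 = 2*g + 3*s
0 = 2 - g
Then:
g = 2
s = -4/3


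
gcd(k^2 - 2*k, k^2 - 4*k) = k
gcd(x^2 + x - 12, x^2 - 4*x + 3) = x - 3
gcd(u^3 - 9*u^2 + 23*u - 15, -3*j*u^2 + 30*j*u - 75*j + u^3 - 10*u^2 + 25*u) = u - 5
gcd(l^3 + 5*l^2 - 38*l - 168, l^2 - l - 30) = l - 6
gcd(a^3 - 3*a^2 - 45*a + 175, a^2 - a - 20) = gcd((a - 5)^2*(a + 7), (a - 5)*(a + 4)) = a - 5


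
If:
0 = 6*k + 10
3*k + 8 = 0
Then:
No Solution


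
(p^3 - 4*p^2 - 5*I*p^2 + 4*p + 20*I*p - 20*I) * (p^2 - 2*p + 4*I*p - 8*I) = p^5 - 6*p^4 - I*p^4 + 32*p^3 + 6*I*p^3 - 128*p^2 - 12*I*p^2 + 240*p + 8*I*p - 160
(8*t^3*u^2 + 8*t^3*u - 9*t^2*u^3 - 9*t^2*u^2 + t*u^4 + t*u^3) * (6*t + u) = 48*t^4*u^2 + 48*t^4*u - 46*t^3*u^3 - 46*t^3*u^2 - 3*t^2*u^4 - 3*t^2*u^3 + t*u^5 + t*u^4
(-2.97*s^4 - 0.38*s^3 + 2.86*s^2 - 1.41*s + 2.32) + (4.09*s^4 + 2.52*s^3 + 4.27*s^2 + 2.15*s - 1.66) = 1.12*s^4 + 2.14*s^3 + 7.13*s^2 + 0.74*s + 0.66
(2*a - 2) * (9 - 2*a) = -4*a^2 + 22*a - 18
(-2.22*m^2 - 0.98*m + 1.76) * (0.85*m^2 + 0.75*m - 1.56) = -1.887*m^4 - 2.498*m^3 + 4.2242*m^2 + 2.8488*m - 2.7456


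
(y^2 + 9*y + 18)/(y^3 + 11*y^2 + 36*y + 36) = 1/(y + 2)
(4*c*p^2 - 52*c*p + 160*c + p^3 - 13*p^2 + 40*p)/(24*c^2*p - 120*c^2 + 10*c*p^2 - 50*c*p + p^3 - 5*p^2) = (p - 8)/(6*c + p)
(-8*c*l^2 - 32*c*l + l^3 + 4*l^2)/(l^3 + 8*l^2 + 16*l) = (-8*c + l)/(l + 4)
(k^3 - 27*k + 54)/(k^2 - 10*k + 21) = (k^2 + 3*k - 18)/(k - 7)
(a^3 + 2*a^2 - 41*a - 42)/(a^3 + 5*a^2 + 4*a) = (a^2 + a - 42)/(a*(a + 4))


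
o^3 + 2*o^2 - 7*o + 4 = (o - 1)^2*(o + 4)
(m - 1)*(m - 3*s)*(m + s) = m^3 - 2*m^2*s - m^2 - 3*m*s^2 + 2*m*s + 3*s^2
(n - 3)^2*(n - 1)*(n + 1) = n^4 - 6*n^3 + 8*n^2 + 6*n - 9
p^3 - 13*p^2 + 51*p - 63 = (p - 7)*(p - 3)^2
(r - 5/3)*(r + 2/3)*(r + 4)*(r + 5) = r^4 + 8*r^3 + 89*r^2/9 - 30*r - 200/9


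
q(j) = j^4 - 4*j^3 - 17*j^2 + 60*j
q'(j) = 4*j^3 - 12*j^2 - 34*j + 60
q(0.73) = 33.47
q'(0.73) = 30.34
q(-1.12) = -81.33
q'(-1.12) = 77.41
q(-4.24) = 68.07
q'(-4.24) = -316.47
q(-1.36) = -99.56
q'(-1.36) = 73.98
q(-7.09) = 2672.53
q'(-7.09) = -1727.76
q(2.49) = 20.69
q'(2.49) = -37.31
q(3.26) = -10.71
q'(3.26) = -39.79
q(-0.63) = -43.39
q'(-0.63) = 75.66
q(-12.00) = 24480.00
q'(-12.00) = -8172.00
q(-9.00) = 7560.00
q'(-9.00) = -3522.00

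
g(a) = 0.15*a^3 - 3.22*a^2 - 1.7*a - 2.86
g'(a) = 0.45*a^2 - 6.44*a - 1.7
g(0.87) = -6.68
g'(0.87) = -6.96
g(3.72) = -46.02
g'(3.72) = -19.43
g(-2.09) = -14.74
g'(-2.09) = 13.73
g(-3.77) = -50.25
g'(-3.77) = 28.97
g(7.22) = -126.53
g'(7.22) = -24.74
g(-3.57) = -44.65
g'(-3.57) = 27.03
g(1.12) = -8.59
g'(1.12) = -8.35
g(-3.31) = -37.95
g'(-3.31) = 24.55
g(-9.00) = -357.73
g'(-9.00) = 92.71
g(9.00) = -169.63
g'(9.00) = -23.21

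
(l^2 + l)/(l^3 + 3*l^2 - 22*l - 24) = l/(l^2 + 2*l - 24)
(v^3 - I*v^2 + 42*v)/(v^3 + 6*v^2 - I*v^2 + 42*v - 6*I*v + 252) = v/(v + 6)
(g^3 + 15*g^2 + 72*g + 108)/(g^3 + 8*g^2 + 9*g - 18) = (g + 6)/(g - 1)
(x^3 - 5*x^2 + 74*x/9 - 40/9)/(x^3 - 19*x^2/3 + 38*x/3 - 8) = (x - 5/3)/(x - 3)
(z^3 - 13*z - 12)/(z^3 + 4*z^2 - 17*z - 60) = (z + 1)/(z + 5)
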